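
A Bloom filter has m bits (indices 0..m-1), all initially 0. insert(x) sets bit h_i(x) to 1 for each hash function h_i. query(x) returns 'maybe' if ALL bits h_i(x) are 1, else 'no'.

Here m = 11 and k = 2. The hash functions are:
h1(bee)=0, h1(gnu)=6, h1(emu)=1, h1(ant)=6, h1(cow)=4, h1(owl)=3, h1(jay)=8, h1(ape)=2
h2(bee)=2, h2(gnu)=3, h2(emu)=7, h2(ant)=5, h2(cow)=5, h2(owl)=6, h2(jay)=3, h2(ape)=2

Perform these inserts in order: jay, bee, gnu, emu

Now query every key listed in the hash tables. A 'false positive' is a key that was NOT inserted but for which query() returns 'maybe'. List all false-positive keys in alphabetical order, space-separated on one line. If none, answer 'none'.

Answer: ape owl

Derivation:
Start: bits=00000000000
After insert 'jay': sets bits 3 8 -> bits=00010000100
After insert 'bee': sets bits 0 2 -> bits=10110000100
After insert 'gnu': sets bits 3 6 -> bits=10110010100
After insert 'emu': sets bits 1 7 -> bits=11110011100
Not inserted: ant ape cow owl — query each against bits=11110011100:
query ant: checks bit5=0, bit6=1 (has a 0) -> no => not a false positive
query ape: checks bit2=1 (all 1) -> maybe => FALSE POSITIVE
query cow: checks bit4=0, bit5=0 (has a 0) -> no => not a false positive
query owl: checks bit3=1, bit6=1 (all 1) -> maybe => FALSE POSITIVE
False positives (alphabetical): ape owl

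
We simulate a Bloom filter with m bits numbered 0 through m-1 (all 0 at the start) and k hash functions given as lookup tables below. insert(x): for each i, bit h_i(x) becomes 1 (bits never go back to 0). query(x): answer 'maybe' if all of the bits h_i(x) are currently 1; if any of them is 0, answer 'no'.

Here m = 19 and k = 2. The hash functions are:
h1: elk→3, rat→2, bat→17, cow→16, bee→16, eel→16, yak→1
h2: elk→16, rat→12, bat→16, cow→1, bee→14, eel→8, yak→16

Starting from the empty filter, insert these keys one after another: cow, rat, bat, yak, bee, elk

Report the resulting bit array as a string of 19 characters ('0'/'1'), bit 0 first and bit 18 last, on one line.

Start: bits=0000000000000000000
After insert 'cow': sets bits 1 16 -> bits=0100000000000000100
After insert 'rat': sets bits 2 12 -> bits=0110000000001000100
After insert 'bat': sets bits 16 17 -> bits=0110000000001000110
After insert 'yak': sets bits 1 16 -> bits=0110000000001000110
After insert 'bee': sets bits 14 16 -> bits=0110000000001010110
After insert 'elk': sets bits 3 16 -> bits=0111000000001010110

Answer: 0111000000001010110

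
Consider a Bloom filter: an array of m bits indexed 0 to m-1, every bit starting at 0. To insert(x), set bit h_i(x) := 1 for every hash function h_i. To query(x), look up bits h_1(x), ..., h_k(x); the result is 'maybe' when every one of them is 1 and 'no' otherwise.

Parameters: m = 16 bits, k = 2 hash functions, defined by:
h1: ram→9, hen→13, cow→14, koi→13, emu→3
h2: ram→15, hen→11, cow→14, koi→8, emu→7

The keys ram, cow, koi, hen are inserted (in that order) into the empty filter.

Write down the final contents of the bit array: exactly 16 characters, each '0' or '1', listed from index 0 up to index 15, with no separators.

Start: bits=0000000000000000
After insert 'ram': sets bits 9 15 -> bits=0000000001000001
After insert 'cow': sets bits 14 -> bits=0000000001000011
After insert 'koi': sets bits 8 13 -> bits=0000000011000111
After insert 'hen': sets bits 11 13 -> bits=0000000011010111

Answer: 0000000011010111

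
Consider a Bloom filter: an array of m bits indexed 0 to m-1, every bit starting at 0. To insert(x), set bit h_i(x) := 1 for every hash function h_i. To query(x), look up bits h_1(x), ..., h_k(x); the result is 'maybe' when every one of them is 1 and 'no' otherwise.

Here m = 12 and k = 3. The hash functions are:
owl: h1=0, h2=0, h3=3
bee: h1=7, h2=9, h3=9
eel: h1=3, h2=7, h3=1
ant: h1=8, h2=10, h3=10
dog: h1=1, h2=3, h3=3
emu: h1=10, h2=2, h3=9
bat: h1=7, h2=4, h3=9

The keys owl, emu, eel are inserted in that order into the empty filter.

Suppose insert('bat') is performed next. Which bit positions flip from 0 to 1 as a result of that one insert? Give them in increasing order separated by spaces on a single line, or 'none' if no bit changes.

Start: bits=000000000000
After insert 'owl': sets bits 0 3 -> bits=100100000000
After insert 'emu': sets bits 2 9 10 -> bits=101100000110
After insert 'eel': sets bits 1 3 7 -> bits=111100010110
insert 'bat' would touch bits 4 7 9; currently bit4=0, bit7=1, bit9=1
Bits that are 0 among those (would change 0->1): 4

Answer: 4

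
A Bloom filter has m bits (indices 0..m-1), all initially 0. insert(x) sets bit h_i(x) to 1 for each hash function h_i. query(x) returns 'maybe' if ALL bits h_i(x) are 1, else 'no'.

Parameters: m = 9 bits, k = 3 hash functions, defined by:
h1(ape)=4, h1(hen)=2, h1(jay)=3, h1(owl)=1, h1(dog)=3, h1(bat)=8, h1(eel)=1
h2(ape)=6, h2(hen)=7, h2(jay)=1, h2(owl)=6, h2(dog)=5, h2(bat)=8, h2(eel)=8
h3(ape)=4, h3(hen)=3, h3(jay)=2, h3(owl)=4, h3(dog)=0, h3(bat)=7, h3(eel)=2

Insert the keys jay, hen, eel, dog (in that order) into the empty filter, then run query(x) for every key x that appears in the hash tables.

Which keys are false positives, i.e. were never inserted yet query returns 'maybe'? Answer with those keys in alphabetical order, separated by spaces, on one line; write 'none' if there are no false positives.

Start: bits=000000000
After insert 'jay': sets bits 1 2 3 -> bits=011100000
After insert 'hen': sets bits 2 3 7 -> bits=011100010
After insert 'eel': sets bits 1 2 8 -> bits=011100011
After insert 'dog': sets bits 0 3 5 -> bits=111101011
Not inserted: ape bat owl — query each against bits=111101011:
query ape: checks bit4=0, bit6=0 (has a 0) -> no => not a false positive
query bat: checks bit7=1, bit8=1 (all 1) -> maybe => FALSE POSITIVE
query owl: checks bit1=1, bit4=0, bit6=0 (has a 0) -> no => not a false positive
False positives (alphabetical): bat

Answer: bat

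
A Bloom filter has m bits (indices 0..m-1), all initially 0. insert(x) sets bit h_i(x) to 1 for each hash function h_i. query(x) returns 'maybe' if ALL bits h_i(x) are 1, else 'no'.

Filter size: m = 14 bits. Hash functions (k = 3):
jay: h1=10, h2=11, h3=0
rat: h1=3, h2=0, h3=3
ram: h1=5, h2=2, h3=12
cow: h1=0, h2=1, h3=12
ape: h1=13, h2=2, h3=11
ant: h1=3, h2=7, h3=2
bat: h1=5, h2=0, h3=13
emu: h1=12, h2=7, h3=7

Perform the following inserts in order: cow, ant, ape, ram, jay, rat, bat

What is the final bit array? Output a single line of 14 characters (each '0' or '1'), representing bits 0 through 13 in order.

Answer: 11110101001111

Derivation:
Start: bits=00000000000000
After insert 'cow': sets bits 0 1 12 -> bits=11000000000010
After insert 'ant': sets bits 2 3 7 -> bits=11110001000010
After insert 'ape': sets bits 2 11 13 -> bits=11110001000111
After insert 'ram': sets bits 2 5 12 -> bits=11110101000111
After insert 'jay': sets bits 0 10 11 -> bits=11110101001111
After insert 'rat': sets bits 0 3 -> bits=11110101001111
After insert 'bat': sets bits 0 5 13 -> bits=11110101001111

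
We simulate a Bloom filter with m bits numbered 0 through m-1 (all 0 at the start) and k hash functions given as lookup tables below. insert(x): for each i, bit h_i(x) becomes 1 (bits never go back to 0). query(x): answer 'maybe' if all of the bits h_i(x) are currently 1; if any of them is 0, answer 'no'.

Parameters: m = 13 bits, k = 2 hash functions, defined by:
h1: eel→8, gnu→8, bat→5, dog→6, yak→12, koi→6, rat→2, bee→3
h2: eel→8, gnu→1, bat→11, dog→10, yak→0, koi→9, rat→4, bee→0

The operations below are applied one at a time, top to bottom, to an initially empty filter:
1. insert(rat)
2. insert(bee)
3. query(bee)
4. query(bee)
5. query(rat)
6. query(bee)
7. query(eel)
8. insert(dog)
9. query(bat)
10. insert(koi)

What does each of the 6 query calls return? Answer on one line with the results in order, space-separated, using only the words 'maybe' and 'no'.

Start: bits=0000000000000
Op 1: insert rat -> sets bits 2 4 -> bits=0010100000000
Op 2: insert bee -> sets bits 0 3 -> bits=1011100000000
Op 3: query bee -> checks bit0=1, bit3=1 (all 1) -> maybe
Op 4: query bee -> checks bit0=1, bit3=1 (all 1) -> maybe
Op 5: query rat -> checks bit2=1, bit4=1 (all 1) -> maybe
Op 6: query bee -> checks bit0=1, bit3=1 (all 1) -> maybe
Op 7: query eel -> checks bit8=0 (has a 0) -> no
Op 8: insert dog -> sets bits 6 10 -> bits=1011101000100
Op 9: query bat -> checks bit5=0, bit11=0 (has a 0) -> no
Op 10: insert koi -> sets bits 6 9 -> bits=1011101001100
Query results in order: maybe maybe maybe maybe no no

Answer: maybe maybe maybe maybe no no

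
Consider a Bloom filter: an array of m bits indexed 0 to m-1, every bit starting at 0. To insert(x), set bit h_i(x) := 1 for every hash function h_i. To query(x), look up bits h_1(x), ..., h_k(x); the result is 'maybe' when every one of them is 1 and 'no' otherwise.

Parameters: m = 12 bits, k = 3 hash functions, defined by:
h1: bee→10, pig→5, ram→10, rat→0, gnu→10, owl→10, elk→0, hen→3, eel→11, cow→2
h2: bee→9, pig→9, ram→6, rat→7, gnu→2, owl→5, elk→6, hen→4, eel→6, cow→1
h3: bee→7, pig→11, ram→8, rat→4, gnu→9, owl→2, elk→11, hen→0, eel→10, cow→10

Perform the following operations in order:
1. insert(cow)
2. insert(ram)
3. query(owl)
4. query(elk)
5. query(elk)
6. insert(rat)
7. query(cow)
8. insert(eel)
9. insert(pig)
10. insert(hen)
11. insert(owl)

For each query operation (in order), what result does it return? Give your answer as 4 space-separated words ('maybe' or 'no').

Answer: no no no maybe

Derivation:
Start: bits=000000000000
Op 1: insert cow -> sets bits 1 2 10 -> bits=011000000010
Op 2: insert ram -> sets bits 6 8 10 -> bits=011000101010
Op 3: query owl -> checks bit2=1, bit5=0, bit10=1 (has a 0) -> no
Op 4: query elk -> checks bit0=0, bit6=1, bit11=0 (has a 0) -> no
Op 5: query elk -> checks bit0=0, bit6=1, bit11=0 (has a 0) -> no
Op 6: insert rat -> sets bits 0 4 7 -> bits=111010111010
Op 7: query cow -> checks bit1=1, bit2=1, bit10=1 (all 1) -> maybe
Op 8: insert eel -> sets bits 6 10 11 -> bits=111010111011
Op 9: insert pig -> sets bits 5 9 11 -> bits=111011111111
Op 10: insert hen -> sets bits 0 3 4 -> bits=111111111111
Op 11: insert owl -> sets bits 2 5 10 -> bits=111111111111
Query results in order: no no no maybe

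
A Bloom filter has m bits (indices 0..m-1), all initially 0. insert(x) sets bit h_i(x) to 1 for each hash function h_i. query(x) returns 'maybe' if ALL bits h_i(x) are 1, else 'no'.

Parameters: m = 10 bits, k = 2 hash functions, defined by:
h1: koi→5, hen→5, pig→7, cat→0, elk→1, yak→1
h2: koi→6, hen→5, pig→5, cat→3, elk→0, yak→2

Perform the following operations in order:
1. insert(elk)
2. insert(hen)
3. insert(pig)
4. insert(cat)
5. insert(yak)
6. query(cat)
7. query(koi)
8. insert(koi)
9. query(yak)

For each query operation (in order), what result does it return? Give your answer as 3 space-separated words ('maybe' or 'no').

Start: bits=0000000000
Op 1: insert elk -> sets bits 0 1 -> bits=1100000000
Op 2: insert hen -> sets bits 5 -> bits=1100010000
Op 3: insert pig -> sets bits 5 7 -> bits=1100010100
Op 4: insert cat -> sets bits 0 3 -> bits=1101010100
Op 5: insert yak -> sets bits 1 2 -> bits=1111010100
Op 6: query cat -> checks bit0=1, bit3=1 (all 1) -> maybe
Op 7: query koi -> checks bit5=1, bit6=0 (has a 0) -> no
Op 8: insert koi -> sets bits 5 6 -> bits=1111011100
Op 9: query yak -> checks bit1=1, bit2=1 (all 1) -> maybe
Query results in order: maybe no maybe

Answer: maybe no maybe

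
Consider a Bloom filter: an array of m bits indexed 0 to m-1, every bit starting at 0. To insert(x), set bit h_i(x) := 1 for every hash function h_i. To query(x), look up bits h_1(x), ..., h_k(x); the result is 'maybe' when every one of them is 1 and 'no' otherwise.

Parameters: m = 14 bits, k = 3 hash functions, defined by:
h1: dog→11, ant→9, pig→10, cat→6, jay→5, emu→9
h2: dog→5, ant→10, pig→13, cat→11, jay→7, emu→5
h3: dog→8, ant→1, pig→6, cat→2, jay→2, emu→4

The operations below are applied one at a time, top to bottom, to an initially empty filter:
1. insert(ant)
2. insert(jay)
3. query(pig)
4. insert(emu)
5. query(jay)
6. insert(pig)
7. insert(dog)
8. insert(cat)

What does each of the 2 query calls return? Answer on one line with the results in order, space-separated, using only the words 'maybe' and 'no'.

Start: bits=00000000000000
Op 1: insert ant -> sets bits 1 9 10 -> bits=01000000011000
Op 2: insert jay -> sets bits 2 5 7 -> bits=01100101011000
Op 3: query pig -> checks bit6=0, bit10=1, bit13=0 (has a 0) -> no
Op 4: insert emu -> sets bits 4 5 9 -> bits=01101101011000
Op 5: query jay -> checks bit2=1, bit5=1, bit7=1 (all 1) -> maybe
Op 6: insert pig -> sets bits 6 10 13 -> bits=01101111011001
Op 7: insert dog -> sets bits 5 8 11 -> bits=01101111111101
Op 8: insert cat -> sets bits 2 6 11 -> bits=01101111111101
Query results in order: no maybe

Answer: no maybe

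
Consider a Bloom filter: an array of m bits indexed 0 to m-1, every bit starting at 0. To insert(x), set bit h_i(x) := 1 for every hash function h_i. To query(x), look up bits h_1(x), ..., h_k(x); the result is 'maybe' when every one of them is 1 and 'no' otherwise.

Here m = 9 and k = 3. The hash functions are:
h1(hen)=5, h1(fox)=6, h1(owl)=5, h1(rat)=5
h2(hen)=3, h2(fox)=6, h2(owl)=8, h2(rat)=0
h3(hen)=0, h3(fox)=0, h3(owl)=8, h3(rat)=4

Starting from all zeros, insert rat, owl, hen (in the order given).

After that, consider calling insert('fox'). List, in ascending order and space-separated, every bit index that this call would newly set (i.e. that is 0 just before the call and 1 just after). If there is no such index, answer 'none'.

Start: bits=000000000
After insert 'rat': sets bits 0 4 5 -> bits=100011000
After insert 'owl': sets bits 5 8 -> bits=100011001
After insert 'hen': sets bits 0 3 5 -> bits=100111001
insert 'fox' would touch bits 0 6; currently bit0=1, bit6=0
Bits that are 0 among those (would change 0->1): 6

Answer: 6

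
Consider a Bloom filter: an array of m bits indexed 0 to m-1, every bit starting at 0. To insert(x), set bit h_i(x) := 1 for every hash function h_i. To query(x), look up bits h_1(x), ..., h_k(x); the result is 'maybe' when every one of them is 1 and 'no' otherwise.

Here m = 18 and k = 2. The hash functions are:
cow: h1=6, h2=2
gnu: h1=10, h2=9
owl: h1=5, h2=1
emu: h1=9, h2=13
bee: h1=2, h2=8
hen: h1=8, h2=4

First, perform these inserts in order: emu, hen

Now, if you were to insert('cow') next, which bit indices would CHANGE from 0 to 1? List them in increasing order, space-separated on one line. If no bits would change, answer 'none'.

Start: bits=000000000000000000
After insert 'emu': sets bits 9 13 -> bits=000000000100010000
After insert 'hen': sets bits 4 8 -> bits=000010001100010000
insert 'cow' would touch bits 2 6; currently bit2=0, bit6=0
Bits that are 0 among those (would change 0->1): 2 6

Answer: 2 6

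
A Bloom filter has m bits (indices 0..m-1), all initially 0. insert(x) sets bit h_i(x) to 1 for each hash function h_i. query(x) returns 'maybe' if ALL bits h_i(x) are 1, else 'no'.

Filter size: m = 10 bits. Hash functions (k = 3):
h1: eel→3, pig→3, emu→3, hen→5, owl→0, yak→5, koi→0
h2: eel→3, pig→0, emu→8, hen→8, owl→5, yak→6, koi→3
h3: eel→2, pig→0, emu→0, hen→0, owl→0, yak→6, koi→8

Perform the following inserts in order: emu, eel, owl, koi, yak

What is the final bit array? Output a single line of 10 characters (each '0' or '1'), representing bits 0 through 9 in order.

Start: bits=0000000000
After insert 'emu': sets bits 0 3 8 -> bits=1001000010
After insert 'eel': sets bits 2 3 -> bits=1011000010
After insert 'owl': sets bits 0 5 -> bits=1011010010
After insert 'koi': sets bits 0 3 8 -> bits=1011010010
After insert 'yak': sets bits 5 6 -> bits=1011011010

Answer: 1011011010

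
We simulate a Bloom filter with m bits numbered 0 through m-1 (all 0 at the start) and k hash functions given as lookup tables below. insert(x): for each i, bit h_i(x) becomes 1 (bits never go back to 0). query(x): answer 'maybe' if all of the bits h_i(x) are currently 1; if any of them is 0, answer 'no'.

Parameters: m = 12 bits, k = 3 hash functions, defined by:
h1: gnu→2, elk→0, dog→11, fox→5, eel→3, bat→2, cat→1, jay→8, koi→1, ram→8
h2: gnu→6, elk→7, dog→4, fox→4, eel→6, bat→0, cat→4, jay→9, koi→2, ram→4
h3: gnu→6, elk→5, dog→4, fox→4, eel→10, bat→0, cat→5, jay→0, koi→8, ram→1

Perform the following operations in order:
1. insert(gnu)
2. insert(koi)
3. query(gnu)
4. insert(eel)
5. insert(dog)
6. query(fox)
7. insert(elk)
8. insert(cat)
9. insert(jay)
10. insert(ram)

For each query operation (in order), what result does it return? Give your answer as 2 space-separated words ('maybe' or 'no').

Start: bits=000000000000
Op 1: insert gnu -> sets bits 2 6 -> bits=001000100000
Op 2: insert koi -> sets bits 1 2 8 -> bits=011000101000
Op 3: query gnu -> checks bit2=1, bit6=1 (all 1) -> maybe
Op 4: insert eel -> sets bits 3 6 10 -> bits=011100101010
Op 5: insert dog -> sets bits 4 11 -> bits=011110101011
Op 6: query fox -> checks bit4=1, bit5=0 (has a 0) -> no
Op 7: insert elk -> sets bits 0 5 7 -> bits=111111111011
Op 8: insert cat -> sets bits 1 4 5 -> bits=111111111011
Op 9: insert jay -> sets bits 0 8 9 -> bits=111111111111
Op 10: insert ram -> sets bits 1 4 8 -> bits=111111111111
Query results in order: maybe no

Answer: maybe no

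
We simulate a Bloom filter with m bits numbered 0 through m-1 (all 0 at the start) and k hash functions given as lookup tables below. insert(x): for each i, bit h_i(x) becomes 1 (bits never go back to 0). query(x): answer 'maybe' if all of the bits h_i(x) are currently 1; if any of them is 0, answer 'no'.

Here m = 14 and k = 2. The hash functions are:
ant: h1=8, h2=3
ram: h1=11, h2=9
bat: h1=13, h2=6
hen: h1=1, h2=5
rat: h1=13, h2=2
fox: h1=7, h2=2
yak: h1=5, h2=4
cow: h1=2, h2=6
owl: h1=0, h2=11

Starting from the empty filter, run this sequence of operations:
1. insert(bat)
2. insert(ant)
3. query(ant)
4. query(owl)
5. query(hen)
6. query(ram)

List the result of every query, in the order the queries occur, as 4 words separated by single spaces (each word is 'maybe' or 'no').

Answer: maybe no no no

Derivation:
Start: bits=00000000000000
Op 1: insert bat -> sets bits 6 13 -> bits=00000010000001
Op 2: insert ant -> sets bits 3 8 -> bits=00010010100001
Op 3: query ant -> checks bit3=1, bit8=1 (all 1) -> maybe
Op 4: query owl -> checks bit0=0, bit11=0 (has a 0) -> no
Op 5: query hen -> checks bit1=0, bit5=0 (has a 0) -> no
Op 6: query ram -> checks bit9=0, bit11=0 (has a 0) -> no
Query results in order: maybe no no no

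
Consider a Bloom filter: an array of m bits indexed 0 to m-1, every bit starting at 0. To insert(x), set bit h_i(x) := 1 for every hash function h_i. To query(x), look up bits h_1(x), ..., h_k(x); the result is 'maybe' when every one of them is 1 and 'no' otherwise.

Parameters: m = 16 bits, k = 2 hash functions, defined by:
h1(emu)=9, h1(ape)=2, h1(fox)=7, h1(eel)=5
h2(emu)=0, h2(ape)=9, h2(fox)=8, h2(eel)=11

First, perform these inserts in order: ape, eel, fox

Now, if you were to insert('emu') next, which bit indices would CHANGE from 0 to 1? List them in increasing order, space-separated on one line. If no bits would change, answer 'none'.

Answer: 0

Derivation:
Start: bits=0000000000000000
After insert 'ape': sets bits 2 9 -> bits=0010000001000000
After insert 'eel': sets bits 5 11 -> bits=0010010001010000
After insert 'fox': sets bits 7 8 -> bits=0010010111010000
insert 'emu' would touch bits 0 9; currently bit0=0, bit9=1
Bits that are 0 among those (would change 0->1): 0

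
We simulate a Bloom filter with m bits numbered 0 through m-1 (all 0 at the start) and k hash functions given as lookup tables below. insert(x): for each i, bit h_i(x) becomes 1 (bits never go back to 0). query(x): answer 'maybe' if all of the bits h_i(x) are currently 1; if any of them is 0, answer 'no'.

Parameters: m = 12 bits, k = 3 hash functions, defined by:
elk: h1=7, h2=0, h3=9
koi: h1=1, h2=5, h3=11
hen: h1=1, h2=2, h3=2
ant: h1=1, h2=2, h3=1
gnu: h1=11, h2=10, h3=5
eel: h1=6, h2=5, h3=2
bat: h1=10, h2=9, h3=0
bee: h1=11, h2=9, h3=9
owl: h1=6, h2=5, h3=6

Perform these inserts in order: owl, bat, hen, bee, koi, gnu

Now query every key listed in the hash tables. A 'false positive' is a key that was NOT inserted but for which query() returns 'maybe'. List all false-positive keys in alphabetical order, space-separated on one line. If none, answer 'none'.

Start: bits=000000000000
After insert 'owl': sets bits 5 6 -> bits=000001100000
After insert 'bat': sets bits 0 9 10 -> bits=100001100110
After insert 'hen': sets bits 1 2 -> bits=111001100110
After insert 'bee': sets bits 9 11 -> bits=111001100111
After insert 'koi': sets bits 1 5 11 -> bits=111001100111
After insert 'gnu': sets bits 5 10 11 -> bits=111001100111
Not inserted: ant eel elk — query each against bits=111001100111:
query ant: checks bit1=1, bit2=1 (all 1) -> maybe => FALSE POSITIVE
query eel: checks bit2=1, bit5=1, bit6=1 (all 1) -> maybe => FALSE POSITIVE
query elk: checks bit0=1, bit7=0, bit9=1 (has a 0) -> no => not a false positive
False positives (alphabetical): ant eel

Answer: ant eel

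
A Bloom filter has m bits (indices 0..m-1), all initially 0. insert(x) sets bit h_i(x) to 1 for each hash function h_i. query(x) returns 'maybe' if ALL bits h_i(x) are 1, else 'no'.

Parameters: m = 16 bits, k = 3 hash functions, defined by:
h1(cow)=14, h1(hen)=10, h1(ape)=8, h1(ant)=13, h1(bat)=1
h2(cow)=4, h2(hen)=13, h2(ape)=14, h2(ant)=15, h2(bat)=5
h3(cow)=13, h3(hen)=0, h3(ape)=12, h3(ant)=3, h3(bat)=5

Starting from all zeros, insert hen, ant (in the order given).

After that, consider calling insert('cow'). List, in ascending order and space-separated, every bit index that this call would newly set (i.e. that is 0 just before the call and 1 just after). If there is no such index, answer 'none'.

Start: bits=0000000000000000
After insert 'hen': sets bits 0 10 13 -> bits=1000000000100100
After insert 'ant': sets bits 3 13 15 -> bits=1001000000100101
insert 'cow' would touch bits 4 13 14; currently bit4=0, bit13=1, bit14=0
Bits that are 0 among those (would change 0->1): 4 14

Answer: 4 14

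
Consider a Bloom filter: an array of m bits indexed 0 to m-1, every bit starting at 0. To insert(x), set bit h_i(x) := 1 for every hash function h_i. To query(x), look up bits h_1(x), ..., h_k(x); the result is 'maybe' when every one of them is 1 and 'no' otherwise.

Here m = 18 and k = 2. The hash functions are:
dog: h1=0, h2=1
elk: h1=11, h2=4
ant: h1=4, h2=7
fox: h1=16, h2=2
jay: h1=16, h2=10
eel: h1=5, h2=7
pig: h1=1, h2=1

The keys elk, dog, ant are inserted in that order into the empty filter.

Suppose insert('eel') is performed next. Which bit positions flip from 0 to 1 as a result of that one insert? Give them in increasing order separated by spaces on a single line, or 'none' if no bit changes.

Start: bits=000000000000000000
After insert 'elk': sets bits 4 11 -> bits=000010000001000000
After insert 'dog': sets bits 0 1 -> bits=110010000001000000
After insert 'ant': sets bits 4 7 -> bits=110010010001000000
insert 'eel' would touch bits 5 7; currently bit5=0, bit7=1
Bits that are 0 among those (would change 0->1): 5

Answer: 5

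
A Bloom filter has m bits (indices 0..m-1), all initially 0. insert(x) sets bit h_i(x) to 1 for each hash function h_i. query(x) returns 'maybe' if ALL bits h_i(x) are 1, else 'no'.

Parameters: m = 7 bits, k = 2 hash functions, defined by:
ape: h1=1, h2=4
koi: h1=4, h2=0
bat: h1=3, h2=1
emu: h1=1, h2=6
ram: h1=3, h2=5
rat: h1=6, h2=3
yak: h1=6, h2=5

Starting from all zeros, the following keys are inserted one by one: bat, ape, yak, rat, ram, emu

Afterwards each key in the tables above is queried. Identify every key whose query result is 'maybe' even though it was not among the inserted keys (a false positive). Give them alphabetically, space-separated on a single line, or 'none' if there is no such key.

Answer: none

Derivation:
Start: bits=0000000
After insert 'bat': sets bits 1 3 -> bits=0101000
After insert 'ape': sets bits 1 4 -> bits=0101100
After insert 'yak': sets bits 5 6 -> bits=0101111
After insert 'rat': sets bits 3 6 -> bits=0101111
After insert 'ram': sets bits 3 5 -> bits=0101111
After insert 'emu': sets bits 1 6 -> bits=0101111
Not inserted: koi — query each against bits=0101111:
query koi: checks bit0=0, bit4=1 (has a 0) -> no => not a false positive
False positives (alphabetical): none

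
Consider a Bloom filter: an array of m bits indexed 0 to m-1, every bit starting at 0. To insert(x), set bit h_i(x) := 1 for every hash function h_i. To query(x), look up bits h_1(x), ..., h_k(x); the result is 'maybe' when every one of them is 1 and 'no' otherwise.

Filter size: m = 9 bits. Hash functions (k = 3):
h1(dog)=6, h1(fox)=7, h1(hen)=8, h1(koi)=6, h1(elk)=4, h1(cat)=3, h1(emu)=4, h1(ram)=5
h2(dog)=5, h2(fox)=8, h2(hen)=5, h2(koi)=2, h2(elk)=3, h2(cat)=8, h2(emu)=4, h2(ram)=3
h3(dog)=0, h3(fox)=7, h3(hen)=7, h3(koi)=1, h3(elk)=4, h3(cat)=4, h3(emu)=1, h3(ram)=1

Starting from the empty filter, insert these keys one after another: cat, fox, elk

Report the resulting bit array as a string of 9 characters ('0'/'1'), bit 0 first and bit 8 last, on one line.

Start: bits=000000000
After insert 'cat': sets bits 3 4 8 -> bits=000110001
After insert 'fox': sets bits 7 8 -> bits=000110011
After insert 'elk': sets bits 3 4 -> bits=000110011

Answer: 000110011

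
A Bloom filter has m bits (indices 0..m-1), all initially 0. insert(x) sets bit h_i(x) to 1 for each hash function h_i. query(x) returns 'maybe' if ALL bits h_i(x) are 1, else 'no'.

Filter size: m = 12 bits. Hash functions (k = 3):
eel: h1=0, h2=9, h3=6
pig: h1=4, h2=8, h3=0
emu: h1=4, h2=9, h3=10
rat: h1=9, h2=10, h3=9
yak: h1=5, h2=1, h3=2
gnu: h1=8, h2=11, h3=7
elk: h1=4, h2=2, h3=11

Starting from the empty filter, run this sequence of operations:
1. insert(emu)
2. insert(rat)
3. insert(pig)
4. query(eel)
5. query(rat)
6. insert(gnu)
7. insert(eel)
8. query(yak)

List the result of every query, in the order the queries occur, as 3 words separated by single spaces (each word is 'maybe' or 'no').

Answer: no maybe no

Derivation:
Start: bits=000000000000
Op 1: insert emu -> sets bits 4 9 10 -> bits=000010000110
Op 2: insert rat -> sets bits 9 10 -> bits=000010000110
Op 3: insert pig -> sets bits 0 4 8 -> bits=100010001110
Op 4: query eel -> checks bit0=1, bit6=0, bit9=1 (has a 0) -> no
Op 5: query rat -> checks bit9=1, bit10=1 (all 1) -> maybe
Op 6: insert gnu -> sets bits 7 8 11 -> bits=100010011111
Op 7: insert eel -> sets bits 0 6 9 -> bits=100010111111
Op 8: query yak -> checks bit1=0, bit2=0, bit5=0 (has a 0) -> no
Query results in order: no maybe no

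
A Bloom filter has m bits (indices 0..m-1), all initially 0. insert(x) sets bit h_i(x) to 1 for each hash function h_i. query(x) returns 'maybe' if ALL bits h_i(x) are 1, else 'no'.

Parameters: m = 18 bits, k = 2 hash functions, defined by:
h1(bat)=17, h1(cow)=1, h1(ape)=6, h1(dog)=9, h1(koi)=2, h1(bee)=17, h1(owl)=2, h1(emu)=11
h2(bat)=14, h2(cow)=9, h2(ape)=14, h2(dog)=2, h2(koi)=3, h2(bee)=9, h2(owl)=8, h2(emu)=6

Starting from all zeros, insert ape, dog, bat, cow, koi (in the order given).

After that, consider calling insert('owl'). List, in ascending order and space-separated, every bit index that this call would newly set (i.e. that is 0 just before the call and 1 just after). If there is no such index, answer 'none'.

Answer: 8

Derivation:
Start: bits=000000000000000000
After insert 'ape': sets bits 6 14 -> bits=000000100000001000
After insert 'dog': sets bits 2 9 -> bits=001000100100001000
After insert 'bat': sets bits 14 17 -> bits=001000100100001001
After insert 'cow': sets bits 1 9 -> bits=011000100100001001
After insert 'koi': sets bits 2 3 -> bits=011100100100001001
insert 'owl' would touch bits 2 8; currently bit2=1, bit8=0
Bits that are 0 among those (would change 0->1): 8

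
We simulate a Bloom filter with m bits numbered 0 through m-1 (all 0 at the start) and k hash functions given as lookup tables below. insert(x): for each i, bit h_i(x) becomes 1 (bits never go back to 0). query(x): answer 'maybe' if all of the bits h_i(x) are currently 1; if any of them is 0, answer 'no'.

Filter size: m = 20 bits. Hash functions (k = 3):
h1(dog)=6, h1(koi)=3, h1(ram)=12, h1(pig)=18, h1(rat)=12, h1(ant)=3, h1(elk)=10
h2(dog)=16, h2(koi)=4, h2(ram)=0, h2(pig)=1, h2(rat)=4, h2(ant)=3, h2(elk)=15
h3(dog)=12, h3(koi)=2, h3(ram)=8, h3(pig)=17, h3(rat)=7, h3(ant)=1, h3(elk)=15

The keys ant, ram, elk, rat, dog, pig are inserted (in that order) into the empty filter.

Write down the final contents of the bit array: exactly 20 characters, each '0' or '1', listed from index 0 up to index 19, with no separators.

Start: bits=00000000000000000000
After insert 'ant': sets bits 1 3 -> bits=01010000000000000000
After insert 'ram': sets bits 0 8 12 -> bits=11010000100010000000
After insert 'elk': sets bits 10 15 -> bits=11010000101010010000
After insert 'rat': sets bits 4 7 12 -> bits=11011001101010010000
After insert 'dog': sets bits 6 12 16 -> bits=11011011101010011000
After insert 'pig': sets bits 1 17 18 -> bits=11011011101010011110

Answer: 11011011101010011110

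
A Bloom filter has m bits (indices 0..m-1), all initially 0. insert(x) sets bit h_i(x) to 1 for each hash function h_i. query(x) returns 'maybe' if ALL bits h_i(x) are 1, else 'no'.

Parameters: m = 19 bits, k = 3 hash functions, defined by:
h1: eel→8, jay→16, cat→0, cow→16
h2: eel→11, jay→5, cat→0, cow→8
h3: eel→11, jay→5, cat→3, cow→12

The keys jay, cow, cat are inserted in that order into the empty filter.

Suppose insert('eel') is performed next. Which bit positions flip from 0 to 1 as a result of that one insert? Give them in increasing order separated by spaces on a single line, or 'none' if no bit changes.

Start: bits=0000000000000000000
After insert 'jay': sets bits 5 16 -> bits=0000010000000000100
After insert 'cow': sets bits 8 12 16 -> bits=0000010010001000100
After insert 'cat': sets bits 0 3 -> bits=1001010010001000100
insert 'eel' would touch bits 8 11; currently bit8=1, bit11=0
Bits that are 0 among those (would change 0->1): 11

Answer: 11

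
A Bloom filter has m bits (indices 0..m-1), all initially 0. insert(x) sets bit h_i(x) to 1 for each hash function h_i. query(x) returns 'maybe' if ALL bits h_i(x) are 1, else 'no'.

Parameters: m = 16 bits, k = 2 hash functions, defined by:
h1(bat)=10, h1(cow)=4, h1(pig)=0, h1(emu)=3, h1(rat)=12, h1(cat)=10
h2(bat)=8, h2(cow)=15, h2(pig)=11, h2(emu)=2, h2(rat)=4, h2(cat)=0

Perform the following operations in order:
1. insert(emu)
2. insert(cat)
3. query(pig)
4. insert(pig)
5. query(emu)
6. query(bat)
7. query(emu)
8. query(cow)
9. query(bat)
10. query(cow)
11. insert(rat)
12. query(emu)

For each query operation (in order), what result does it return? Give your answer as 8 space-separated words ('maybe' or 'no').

Start: bits=0000000000000000
Op 1: insert emu -> sets bits 2 3 -> bits=0011000000000000
Op 2: insert cat -> sets bits 0 10 -> bits=1011000000100000
Op 3: query pig -> checks bit0=1, bit11=0 (has a 0) -> no
Op 4: insert pig -> sets bits 0 11 -> bits=1011000000110000
Op 5: query emu -> checks bit2=1, bit3=1 (all 1) -> maybe
Op 6: query bat -> checks bit8=0, bit10=1 (has a 0) -> no
Op 7: query emu -> checks bit2=1, bit3=1 (all 1) -> maybe
Op 8: query cow -> checks bit4=0, bit15=0 (has a 0) -> no
Op 9: query bat -> checks bit8=0, bit10=1 (has a 0) -> no
Op 10: query cow -> checks bit4=0, bit15=0 (has a 0) -> no
Op 11: insert rat -> sets bits 4 12 -> bits=1011100000111000
Op 12: query emu -> checks bit2=1, bit3=1 (all 1) -> maybe
Query results in order: no maybe no maybe no no no maybe

Answer: no maybe no maybe no no no maybe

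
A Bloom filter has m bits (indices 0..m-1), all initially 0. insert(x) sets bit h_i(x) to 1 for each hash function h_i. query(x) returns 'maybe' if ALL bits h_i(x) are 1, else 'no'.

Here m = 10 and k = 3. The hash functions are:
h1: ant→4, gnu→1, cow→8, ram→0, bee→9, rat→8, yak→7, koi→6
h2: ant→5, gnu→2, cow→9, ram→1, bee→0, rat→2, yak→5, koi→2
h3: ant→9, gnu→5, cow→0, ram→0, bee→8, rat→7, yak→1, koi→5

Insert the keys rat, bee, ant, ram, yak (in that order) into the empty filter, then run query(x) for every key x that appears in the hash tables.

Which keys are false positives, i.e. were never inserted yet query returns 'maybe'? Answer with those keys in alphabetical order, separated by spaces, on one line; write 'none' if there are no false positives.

Answer: cow gnu

Derivation:
Start: bits=0000000000
After insert 'rat': sets bits 2 7 8 -> bits=0010000110
After insert 'bee': sets bits 0 8 9 -> bits=1010000111
After insert 'ant': sets bits 4 5 9 -> bits=1010110111
After insert 'ram': sets bits 0 1 -> bits=1110110111
After insert 'yak': sets bits 1 5 7 -> bits=1110110111
Not inserted: cow gnu koi — query each against bits=1110110111:
query cow: checks bit0=1, bit8=1, bit9=1 (all 1) -> maybe => FALSE POSITIVE
query gnu: checks bit1=1, bit2=1, bit5=1 (all 1) -> maybe => FALSE POSITIVE
query koi: checks bit2=1, bit5=1, bit6=0 (has a 0) -> no => not a false positive
False positives (alphabetical): cow gnu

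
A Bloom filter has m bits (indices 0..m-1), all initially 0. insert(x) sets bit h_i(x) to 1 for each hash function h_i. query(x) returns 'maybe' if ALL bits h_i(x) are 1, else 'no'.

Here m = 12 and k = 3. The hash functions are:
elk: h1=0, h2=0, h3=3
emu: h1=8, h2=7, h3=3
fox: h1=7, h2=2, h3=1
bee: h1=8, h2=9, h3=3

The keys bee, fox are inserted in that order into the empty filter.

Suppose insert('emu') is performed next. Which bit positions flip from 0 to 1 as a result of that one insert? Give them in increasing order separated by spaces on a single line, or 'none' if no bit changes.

Start: bits=000000000000
After insert 'bee': sets bits 3 8 9 -> bits=000100001100
After insert 'fox': sets bits 1 2 7 -> bits=011100011100
insert 'emu' would touch bits 3 7 8; currently bit3=1, bit7=1, bit8=1
Bits that are 0 among those (would change 0->1): none

Answer: none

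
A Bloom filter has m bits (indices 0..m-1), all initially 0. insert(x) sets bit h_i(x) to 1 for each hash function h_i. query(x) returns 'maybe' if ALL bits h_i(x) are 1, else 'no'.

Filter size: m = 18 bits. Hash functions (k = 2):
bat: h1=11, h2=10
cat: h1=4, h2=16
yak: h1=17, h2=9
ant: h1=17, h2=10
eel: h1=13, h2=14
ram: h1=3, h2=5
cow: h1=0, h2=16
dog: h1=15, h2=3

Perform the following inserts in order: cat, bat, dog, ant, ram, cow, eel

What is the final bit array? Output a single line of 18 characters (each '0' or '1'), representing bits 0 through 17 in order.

Start: bits=000000000000000000
After insert 'cat': sets bits 4 16 -> bits=000010000000000010
After insert 'bat': sets bits 10 11 -> bits=000010000011000010
After insert 'dog': sets bits 3 15 -> bits=000110000011000110
After insert 'ant': sets bits 10 17 -> bits=000110000011000111
After insert 'ram': sets bits 3 5 -> bits=000111000011000111
After insert 'cow': sets bits 0 16 -> bits=100111000011000111
After insert 'eel': sets bits 13 14 -> bits=100111000011011111

Answer: 100111000011011111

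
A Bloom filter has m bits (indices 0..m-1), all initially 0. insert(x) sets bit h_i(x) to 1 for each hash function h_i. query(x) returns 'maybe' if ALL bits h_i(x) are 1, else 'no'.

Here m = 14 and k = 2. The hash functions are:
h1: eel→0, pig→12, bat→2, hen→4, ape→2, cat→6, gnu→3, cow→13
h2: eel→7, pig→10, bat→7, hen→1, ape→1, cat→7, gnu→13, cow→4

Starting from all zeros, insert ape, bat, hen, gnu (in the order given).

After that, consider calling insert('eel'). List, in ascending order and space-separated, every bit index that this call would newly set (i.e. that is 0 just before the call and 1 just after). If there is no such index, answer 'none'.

Answer: 0

Derivation:
Start: bits=00000000000000
After insert 'ape': sets bits 1 2 -> bits=01100000000000
After insert 'bat': sets bits 2 7 -> bits=01100001000000
After insert 'hen': sets bits 1 4 -> bits=01101001000000
After insert 'gnu': sets bits 3 13 -> bits=01111001000001
insert 'eel' would touch bits 0 7; currently bit0=0, bit7=1
Bits that are 0 among those (would change 0->1): 0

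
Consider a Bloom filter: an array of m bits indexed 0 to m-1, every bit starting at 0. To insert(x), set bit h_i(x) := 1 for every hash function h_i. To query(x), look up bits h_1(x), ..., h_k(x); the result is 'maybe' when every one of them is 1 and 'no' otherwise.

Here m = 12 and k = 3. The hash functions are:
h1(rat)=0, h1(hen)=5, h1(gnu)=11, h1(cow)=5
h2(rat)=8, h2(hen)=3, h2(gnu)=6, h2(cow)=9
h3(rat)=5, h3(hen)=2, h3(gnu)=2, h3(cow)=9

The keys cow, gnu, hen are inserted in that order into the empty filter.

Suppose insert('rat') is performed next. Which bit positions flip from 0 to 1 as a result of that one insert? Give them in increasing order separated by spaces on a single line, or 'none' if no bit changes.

Answer: 0 8

Derivation:
Start: bits=000000000000
After insert 'cow': sets bits 5 9 -> bits=000001000100
After insert 'gnu': sets bits 2 6 11 -> bits=001001100101
After insert 'hen': sets bits 2 3 5 -> bits=001101100101
insert 'rat' would touch bits 0 5 8; currently bit0=0, bit5=1, bit8=0
Bits that are 0 among those (would change 0->1): 0 8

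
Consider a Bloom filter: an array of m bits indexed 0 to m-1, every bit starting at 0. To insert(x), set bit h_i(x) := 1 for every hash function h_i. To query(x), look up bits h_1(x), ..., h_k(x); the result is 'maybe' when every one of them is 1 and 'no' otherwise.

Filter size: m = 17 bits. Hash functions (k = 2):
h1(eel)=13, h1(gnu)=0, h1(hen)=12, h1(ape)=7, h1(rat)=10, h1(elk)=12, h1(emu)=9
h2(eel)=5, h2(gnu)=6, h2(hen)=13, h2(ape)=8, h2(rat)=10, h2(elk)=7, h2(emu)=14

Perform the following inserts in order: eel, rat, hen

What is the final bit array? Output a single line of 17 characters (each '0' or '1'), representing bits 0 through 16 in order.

Start: bits=00000000000000000
After insert 'eel': sets bits 5 13 -> bits=00000100000001000
After insert 'rat': sets bits 10 -> bits=00000100001001000
After insert 'hen': sets bits 12 13 -> bits=00000100001011000

Answer: 00000100001011000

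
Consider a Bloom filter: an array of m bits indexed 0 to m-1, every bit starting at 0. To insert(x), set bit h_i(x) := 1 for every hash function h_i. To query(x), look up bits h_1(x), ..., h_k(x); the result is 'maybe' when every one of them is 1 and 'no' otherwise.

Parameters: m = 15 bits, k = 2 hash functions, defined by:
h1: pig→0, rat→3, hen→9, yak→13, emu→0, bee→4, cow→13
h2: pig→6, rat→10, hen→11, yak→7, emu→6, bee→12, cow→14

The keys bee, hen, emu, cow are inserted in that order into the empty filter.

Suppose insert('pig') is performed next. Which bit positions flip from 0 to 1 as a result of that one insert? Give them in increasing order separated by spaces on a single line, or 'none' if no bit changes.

Answer: none

Derivation:
Start: bits=000000000000000
After insert 'bee': sets bits 4 12 -> bits=000010000000100
After insert 'hen': sets bits 9 11 -> bits=000010000101100
After insert 'emu': sets bits 0 6 -> bits=100010100101100
After insert 'cow': sets bits 13 14 -> bits=100010100101111
insert 'pig' would touch bits 0 6; currently bit0=1, bit6=1
Bits that are 0 among those (would change 0->1): none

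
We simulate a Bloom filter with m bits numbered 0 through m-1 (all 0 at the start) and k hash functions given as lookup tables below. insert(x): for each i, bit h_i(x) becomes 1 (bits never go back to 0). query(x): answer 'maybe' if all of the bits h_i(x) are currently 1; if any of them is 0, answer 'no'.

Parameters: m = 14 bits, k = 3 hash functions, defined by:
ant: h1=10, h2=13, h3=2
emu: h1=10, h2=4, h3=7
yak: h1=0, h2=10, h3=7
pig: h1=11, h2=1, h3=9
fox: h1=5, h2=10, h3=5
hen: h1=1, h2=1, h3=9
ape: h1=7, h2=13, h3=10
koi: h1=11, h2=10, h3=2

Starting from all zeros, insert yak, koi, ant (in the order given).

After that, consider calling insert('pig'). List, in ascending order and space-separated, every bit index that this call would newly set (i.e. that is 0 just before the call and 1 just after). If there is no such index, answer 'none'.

Answer: 1 9

Derivation:
Start: bits=00000000000000
After insert 'yak': sets bits 0 7 10 -> bits=10000001001000
After insert 'koi': sets bits 2 10 11 -> bits=10100001001100
After insert 'ant': sets bits 2 10 13 -> bits=10100001001101
insert 'pig' would touch bits 1 9 11; currently bit1=0, bit9=0, bit11=1
Bits that are 0 among those (would change 0->1): 1 9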